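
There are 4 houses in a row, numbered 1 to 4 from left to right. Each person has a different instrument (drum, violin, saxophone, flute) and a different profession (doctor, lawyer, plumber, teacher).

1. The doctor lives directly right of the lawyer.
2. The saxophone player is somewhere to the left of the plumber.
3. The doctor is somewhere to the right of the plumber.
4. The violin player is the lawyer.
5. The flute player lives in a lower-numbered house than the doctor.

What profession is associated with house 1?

House 4's instrument must be drum (nothing else left).
House 1 profession: only teacher fits.
So house 4 gets doctor for profession.
Clue 1: the lawyer is in house 3.
Clue 4: the violin player is in house 3.
House 2 profession: only plumber fits.
Clue 2 places the saxophone player in house 1.
House 2 instrument: only flute fits.
So: house 1 = saxophone/teacher, house 2 = flute/plumber, house 3 = violin/lawyer, house 4 = drum/doctor.

teacher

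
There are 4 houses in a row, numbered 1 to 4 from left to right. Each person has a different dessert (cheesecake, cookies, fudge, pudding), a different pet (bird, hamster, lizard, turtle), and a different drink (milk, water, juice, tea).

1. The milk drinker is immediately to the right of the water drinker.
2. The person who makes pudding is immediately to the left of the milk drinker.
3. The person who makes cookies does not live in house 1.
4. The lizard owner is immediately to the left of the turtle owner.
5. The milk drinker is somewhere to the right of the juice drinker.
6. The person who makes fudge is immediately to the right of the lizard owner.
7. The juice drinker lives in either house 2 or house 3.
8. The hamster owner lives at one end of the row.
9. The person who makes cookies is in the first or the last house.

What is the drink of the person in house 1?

tea

Clue 9: the person who makes cookies is in house 4.
House 1 dessert: only cheesecake fits.
That leaves tea as the drink for house 1.
House 4 drink: only milk fits.
The water drinker is in house 3 (clue 1).
Clue 2 places the person who makes pudding in house 3.
House 2 dessert: only fudge fits.
So house 2 gets juice for drink.
From clue 6, the lizard owner must be in house 1.
By clue 4, the turtle owner is in house 2.
The only pet still possible for house 3 is bird.
The only pet still possible for house 4 is hamster.
So: house 1 = cheesecake/lizard/tea, house 2 = fudge/turtle/juice, house 3 = pudding/bird/water, house 4 = cookies/hamster/milk.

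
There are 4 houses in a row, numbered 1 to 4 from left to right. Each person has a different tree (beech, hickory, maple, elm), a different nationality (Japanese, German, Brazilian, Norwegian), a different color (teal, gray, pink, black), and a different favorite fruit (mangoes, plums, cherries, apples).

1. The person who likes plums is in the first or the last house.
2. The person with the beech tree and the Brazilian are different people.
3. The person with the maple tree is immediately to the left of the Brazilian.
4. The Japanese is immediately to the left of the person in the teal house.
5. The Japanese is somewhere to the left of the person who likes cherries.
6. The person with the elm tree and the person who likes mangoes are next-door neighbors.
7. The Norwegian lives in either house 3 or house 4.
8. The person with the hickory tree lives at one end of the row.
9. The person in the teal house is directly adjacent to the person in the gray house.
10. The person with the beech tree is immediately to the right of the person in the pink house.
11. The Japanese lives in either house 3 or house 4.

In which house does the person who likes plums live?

From clue 11, the Japanese must be in house 3.
So house 1 gets German for nationality.
House 2 nationality: only Brazilian fits.
House 4 nationality: only Norwegian fits.
By clue 3, the person with the maple tree is in house 1.
The person in the teal house is in house 4 (clue 4).
From clue 5, the person who likes cherries must be in house 4.
The person in the gray house is in house 3 (clue 9).
House 2 tree: only elm fits.
The only tree still possible for house 3 is beech.
That leaves hickory as the tree for house 4.
House 1's color must be black (nothing else left).
That leaves pink as the color for house 2.
The only favorite fruit still possible for house 1 is plums.
The only favorite fruit still possible for house 2 is apples.
House 3 favorite fruit: only mangoes fits.
So: house 1 = maple/German/black/plums, house 2 = elm/Brazilian/pink/apples, house 3 = beech/Japanese/gray/mangoes, house 4 = hickory/Norwegian/teal/cherries.

1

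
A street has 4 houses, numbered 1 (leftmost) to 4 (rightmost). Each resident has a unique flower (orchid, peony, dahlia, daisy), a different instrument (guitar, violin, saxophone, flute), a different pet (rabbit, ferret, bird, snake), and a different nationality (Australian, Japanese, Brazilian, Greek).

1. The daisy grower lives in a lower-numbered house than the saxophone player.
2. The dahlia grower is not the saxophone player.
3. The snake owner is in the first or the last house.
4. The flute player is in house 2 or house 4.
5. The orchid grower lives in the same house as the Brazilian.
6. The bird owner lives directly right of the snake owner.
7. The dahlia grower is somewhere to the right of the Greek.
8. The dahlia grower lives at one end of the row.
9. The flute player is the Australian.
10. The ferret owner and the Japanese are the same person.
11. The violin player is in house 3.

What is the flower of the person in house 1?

Clue 6 places the bird owner in house 2.
The snake owner is in house 1 (clue 6).
The dahlia grower is in house 4 (clue 8).
The violin player is in house 3 (clue 11).
That leaves guitar as the instrument for house 1.
Clue 2: the saxophone player is in house 2.
So house 4 gets flute for instrument.
Clue 1: the daisy grower is in house 1.
Clue 9: the Australian is in house 4.
That leaves Japanese as the nationality for house 3.
The orchid grower is in house 2 (clue 5).
From clue 5, the Brazilian must be in house 2.
Clue 10 places the ferret owner in house 3.
House 3 flower: only peony fits.
House 4's pet must be rabbit (nothing else left).
So house 1 gets Greek for nationality.
So: house 1 = daisy/guitar/snake/Greek, house 2 = orchid/saxophone/bird/Brazilian, house 3 = peony/violin/ferret/Japanese, house 4 = dahlia/flute/rabbit/Australian.

daisy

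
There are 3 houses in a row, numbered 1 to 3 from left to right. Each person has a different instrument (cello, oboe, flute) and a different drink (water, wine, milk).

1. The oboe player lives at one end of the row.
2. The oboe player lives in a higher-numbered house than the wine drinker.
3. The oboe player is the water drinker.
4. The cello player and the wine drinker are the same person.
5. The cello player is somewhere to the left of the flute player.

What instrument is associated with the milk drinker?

Clue 2: the oboe player is in house 3.
From clue 3, the water drinker must be in house 3.
House 1's instrument must be cello (nothing else left).
House 2's instrument must be flute (nothing else left).
By clue 4, the wine drinker is in house 1.
House 2's drink must be milk (nothing else left).
So: house 1 = cello/wine, house 2 = flute/milk, house 3 = oboe/water.

flute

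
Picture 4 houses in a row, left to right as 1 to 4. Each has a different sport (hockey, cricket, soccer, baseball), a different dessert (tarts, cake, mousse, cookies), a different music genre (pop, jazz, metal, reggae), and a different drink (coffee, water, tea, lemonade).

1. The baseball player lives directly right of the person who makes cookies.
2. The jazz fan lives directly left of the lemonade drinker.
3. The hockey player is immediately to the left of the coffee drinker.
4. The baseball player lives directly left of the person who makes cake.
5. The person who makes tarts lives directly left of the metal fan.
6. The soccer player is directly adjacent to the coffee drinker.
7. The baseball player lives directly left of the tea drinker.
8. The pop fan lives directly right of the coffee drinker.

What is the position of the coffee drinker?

3

House 1 drink: only water fits.
The baseball player is narrowed to house 2 or 3; consider each.
Placing it in house 2 leads to a contradiction, so it's in house 3.
Clue 1: the person who makes cookies is in house 2.
The person who makes cake is in house 4 (clue 4).
By clue 7, the tea drinker is in house 4.
The hockey player is narrowed to house 1 or 2; consider each.
Placing it in house 1 leads to a contradiction, so it's in house 2.
The coffee drinker is in house 3 (clue 3).
From clue 8, the pop fan must be in house 4.
House 1's sport must be cricket (nothing else left).
The only sport still possible for house 4 is soccer.
House 2's music genre must be metal (nothing else left).
House 3 music genre: only reggae fits.
House 2's drink must be lemonade (nothing else left).
By clue 5, the person who makes tarts is in house 1.
That leaves mousse as the dessert for house 3.
That leaves jazz as the music genre for house 1.
So: house 1 = cricket/tarts/jazz/water, house 2 = hockey/cookies/metal/lemonade, house 3 = baseball/mousse/reggae/coffee, house 4 = soccer/cake/pop/tea.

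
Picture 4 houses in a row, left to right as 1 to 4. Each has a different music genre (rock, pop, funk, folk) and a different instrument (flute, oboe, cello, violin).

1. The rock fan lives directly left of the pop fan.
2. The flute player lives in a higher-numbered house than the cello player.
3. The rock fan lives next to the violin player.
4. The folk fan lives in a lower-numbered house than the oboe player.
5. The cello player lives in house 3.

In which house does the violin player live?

1

From clue 5, the cello player must be in house 3.
The only instrument still possible for house 1 is violin.
Clue 2: the flute player is in house 4.
From clue 3, the rock fan must be in house 2.
The only instrument still possible for house 2 is oboe.
Clue 1 places the pop fan in house 3.
Clue 4 places the folk fan in house 1.
House 4's music genre must be funk (nothing else left).
So: house 1 = folk/violin, house 2 = rock/oboe, house 3 = pop/cello, house 4 = funk/flute.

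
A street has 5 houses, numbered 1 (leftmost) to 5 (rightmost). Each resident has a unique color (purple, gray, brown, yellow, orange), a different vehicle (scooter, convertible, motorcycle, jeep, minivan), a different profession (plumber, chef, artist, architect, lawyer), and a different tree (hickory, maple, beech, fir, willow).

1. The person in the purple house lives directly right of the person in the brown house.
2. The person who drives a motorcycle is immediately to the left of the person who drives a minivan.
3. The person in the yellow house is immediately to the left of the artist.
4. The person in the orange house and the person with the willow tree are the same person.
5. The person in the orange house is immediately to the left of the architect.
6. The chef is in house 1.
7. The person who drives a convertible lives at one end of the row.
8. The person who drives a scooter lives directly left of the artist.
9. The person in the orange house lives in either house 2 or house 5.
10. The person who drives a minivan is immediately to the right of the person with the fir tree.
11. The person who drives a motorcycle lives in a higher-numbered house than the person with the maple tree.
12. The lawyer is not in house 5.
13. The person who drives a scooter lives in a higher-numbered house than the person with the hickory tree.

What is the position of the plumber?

Clue 6: the chef is in house 1.
The person in the orange house is in house 2 (clue 9).
The person with the willow tree is in house 2 (clue 4).
The architect is in house 3 (clue 5).
That leaves beech as the tree for house 5.
That leaves gray as the color for house 1.
That leaves purple as the color for house 5.
That leaves fir as the tree for house 4.
Clue 1: the person in the brown house is in house 4.
Clue 10: the person who drives a minivan is in house 5.
That leaves yellow as the color for house 3.
House 2's vehicle must be jeep (nothing else left).
Clue 2: the person who drives a motorcycle is in house 4.
From clue 3, the artist must be in house 4.
By clue 8, the person who drives a scooter is in house 3.
From clue 13, the person with the hickory tree must be in house 1.
The only vehicle still possible for house 1 is convertible.
So house 2 gets lawyer for profession.
House 5 profession: only plumber fits.
The only tree still possible for house 3 is maple.
So: house 1 = gray/convertible/chef/hickory, house 2 = orange/jeep/lawyer/willow, house 3 = yellow/scooter/architect/maple, house 4 = brown/motorcycle/artist/fir, house 5 = purple/minivan/plumber/beech.

5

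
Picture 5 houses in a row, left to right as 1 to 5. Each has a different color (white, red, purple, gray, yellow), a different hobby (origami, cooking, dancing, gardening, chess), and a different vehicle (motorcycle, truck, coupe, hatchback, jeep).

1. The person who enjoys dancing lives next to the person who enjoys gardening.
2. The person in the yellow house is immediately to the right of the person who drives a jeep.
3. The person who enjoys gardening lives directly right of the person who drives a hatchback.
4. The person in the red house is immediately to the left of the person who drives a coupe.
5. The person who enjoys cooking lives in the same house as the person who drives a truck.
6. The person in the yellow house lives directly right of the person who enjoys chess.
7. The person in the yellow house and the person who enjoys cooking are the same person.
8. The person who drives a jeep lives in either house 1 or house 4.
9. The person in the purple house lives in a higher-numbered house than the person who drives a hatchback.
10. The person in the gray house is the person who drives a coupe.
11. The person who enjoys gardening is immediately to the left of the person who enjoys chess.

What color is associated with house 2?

Clue 6 places the person in the yellow house in house 5.
Clue 6: the person who enjoys chess is in house 4.
The person who enjoys cooking is in house 5 (clue 7).
From clue 11, the person who enjoys gardening must be in house 3.
Clue 1: the person who enjoys dancing is in house 2.
Clue 2: the person who drives a jeep is in house 4.
The person who drives a hatchback is in house 2 (clue 3).
From clue 5, the person who drives a truck must be in house 5.
So house 1 gets origami for hobby.
House 1 vehicle: only motorcycle fits.
The only vehicle still possible for house 3 is coupe.
Clue 4 places the person in the red house in house 2.
The person in the gray house is in house 3 (clue 10).
House 1's color must be white (nothing else left).
The only color still possible for house 4 is purple.
So: house 1 = white/origami/motorcycle, house 2 = red/dancing/hatchback, house 3 = gray/gardening/coupe, house 4 = purple/chess/jeep, house 5 = yellow/cooking/truck.

red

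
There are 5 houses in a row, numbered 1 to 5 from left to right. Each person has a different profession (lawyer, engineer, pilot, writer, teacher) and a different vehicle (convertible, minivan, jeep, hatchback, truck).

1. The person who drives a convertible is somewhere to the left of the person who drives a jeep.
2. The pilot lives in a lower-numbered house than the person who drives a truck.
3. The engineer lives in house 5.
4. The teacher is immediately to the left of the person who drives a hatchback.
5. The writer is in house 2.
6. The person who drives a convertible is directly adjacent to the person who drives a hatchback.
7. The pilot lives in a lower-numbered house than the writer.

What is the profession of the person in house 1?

Clue 3: the engineer is in house 5.
From clue 5, the writer must be in house 2.
Clue 7 places the pilot in house 1.
The only vehicle still possible for house 1 is minivan.
House 2 vehicle: only truck fits.
That leaves convertible as the vehicle for house 3.
The person who drives a hatchback is in house 4 (clue 6).
House 5's vehicle must be jeep (nothing else left).
Clue 4: the teacher is in house 3.
That leaves lawyer as the profession for house 4.
So: house 1 = pilot/minivan, house 2 = writer/truck, house 3 = teacher/convertible, house 4 = lawyer/hatchback, house 5 = engineer/jeep.

pilot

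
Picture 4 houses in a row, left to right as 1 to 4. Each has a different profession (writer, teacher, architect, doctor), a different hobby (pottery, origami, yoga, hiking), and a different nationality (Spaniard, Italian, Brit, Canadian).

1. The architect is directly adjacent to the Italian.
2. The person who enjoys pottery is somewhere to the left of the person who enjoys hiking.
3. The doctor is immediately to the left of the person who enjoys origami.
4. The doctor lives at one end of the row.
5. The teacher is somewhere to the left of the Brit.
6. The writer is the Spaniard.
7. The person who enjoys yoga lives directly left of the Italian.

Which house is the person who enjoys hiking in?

4

The doctor is in house 1 (clue 4).
From clue 3, the person who enjoys origami must be in house 2.
The only hobby still possible for house 4 is hiking.
House 1's nationality must be Canadian (nothing else left).
Clue 1: the architect is in house 3.
House 4 profession: only writer fits.
The Spaniard is in house 4 (clue 6).
The only profession still possible for house 2 is teacher.
House 2's nationality must be Italian (nothing else left).
That leaves Brit as the nationality for house 3.
Clue 7 places the person who enjoys yoga in house 1.
House 3 hobby: only pottery fits.
So: house 1 = doctor/yoga/Canadian, house 2 = teacher/origami/Italian, house 3 = architect/pottery/Brit, house 4 = writer/hiking/Spaniard.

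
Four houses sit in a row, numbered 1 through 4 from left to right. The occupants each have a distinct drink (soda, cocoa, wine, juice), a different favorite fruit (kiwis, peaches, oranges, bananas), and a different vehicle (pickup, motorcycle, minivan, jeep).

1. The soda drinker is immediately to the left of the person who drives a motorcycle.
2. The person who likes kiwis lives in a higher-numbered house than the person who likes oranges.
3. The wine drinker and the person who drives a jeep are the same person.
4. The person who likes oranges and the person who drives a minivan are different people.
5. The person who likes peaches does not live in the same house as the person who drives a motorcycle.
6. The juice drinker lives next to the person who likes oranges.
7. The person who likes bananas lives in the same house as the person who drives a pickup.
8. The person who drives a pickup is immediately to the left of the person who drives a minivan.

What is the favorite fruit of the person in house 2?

The soda drinker is narrowed to house 1 or 2 or 3; consider each.
Placing it in house 1 and house 2 leads to a contradiction, so it's in house 3.
By clue 1, the person who drives a motorcycle is in house 4.
House 4's favorite fruit must be kiwis (nothing else left).
House 3's vehicle must be minivan (nothing else left).
Clue 8 places the person who drives a pickup in house 2.
That leaves cocoa as the drink for house 4.
House 3's favorite fruit must be peaches (nothing else left).
So house 1 gets jeep for vehicle.
From clue 3, the wine drinker must be in house 1.
The person who likes bananas is in house 2 (clue 7).
That leaves juice as the drink for house 2.
That leaves oranges as the favorite fruit for house 1.
So: house 1 = wine/oranges/jeep, house 2 = juice/bananas/pickup, house 3 = soda/peaches/minivan, house 4 = cocoa/kiwis/motorcycle.

bananas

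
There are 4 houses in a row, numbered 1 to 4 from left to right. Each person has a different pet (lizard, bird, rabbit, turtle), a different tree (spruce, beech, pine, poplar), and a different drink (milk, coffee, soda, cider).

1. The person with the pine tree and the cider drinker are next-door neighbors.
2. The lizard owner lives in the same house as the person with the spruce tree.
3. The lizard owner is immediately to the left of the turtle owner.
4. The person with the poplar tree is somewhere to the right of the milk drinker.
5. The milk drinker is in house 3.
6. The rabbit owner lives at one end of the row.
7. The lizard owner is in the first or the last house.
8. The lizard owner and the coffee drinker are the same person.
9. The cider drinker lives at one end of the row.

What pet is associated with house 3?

The milk drinker is in house 3 (clue 5).
Clue 7 places the lizard owner in house 1.
Clue 8: the coffee drinker is in house 1.
That leaves rabbit as the pet for house 4.
So house 2 gets soda for drink.
That leaves cider as the drink for house 4.
By clue 1, the person with the pine tree is in house 3.
By clue 2, the person with the spruce tree is in house 1.
By clue 3, the turtle owner is in house 2.
By clue 4, the person with the poplar tree is in house 4.
House 3's pet must be bird (nothing else left).
The only tree still possible for house 2 is beech.
So: house 1 = lizard/spruce/coffee, house 2 = turtle/beech/soda, house 3 = bird/pine/milk, house 4 = rabbit/poplar/cider.

bird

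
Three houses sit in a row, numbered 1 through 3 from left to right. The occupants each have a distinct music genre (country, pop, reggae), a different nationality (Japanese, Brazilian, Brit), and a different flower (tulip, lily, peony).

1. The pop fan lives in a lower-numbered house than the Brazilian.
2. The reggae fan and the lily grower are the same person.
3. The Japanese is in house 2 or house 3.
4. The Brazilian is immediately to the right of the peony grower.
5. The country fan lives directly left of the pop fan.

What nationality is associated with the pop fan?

Japanese

Clue 5: the country fan is in house 1.
Clue 5: the pop fan is in house 2.
The only music genre still possible for house 3 is reggae.
The only nationality still possible for house 1 is Brit.
Clue 1: the Brazilian is in house 3.
The lily grower is in house 3 (clue 2).
From clue 4, the peony grower must be in house 2.
That leaves Japanese as the nationality for house 2.
House 1's flower must be tulip (nothing else left).
So: house 1 = country/Brit/tulip, house 2 = pop/Japanese/peony, house 3 = reggae/Brazilian/lily.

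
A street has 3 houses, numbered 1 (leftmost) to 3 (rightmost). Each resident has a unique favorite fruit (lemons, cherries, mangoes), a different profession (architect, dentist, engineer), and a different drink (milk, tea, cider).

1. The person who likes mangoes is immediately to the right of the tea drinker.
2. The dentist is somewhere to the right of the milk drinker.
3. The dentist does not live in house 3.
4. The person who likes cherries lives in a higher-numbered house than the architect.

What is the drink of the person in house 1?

milk

By clue 3, the dentist is in house 2.
So house 1 gets lemons for favorite fruit.
So house 3 gets engineer for profession.
The only drink still possible for house 3 is cider.
Clue 2 places the milk drinker in house 1.
The only profession still possible for house 1 is architect.
So house 2 gets tea for drink.
By clue 1, the person who likes mangoes is in house 3.
House 2 favorite fruit: only cherries fits.
So: house 1 = lemons/architect/milk, house 2 = cherries/dentist/tea, house 3 = mangoes/engineer/cider.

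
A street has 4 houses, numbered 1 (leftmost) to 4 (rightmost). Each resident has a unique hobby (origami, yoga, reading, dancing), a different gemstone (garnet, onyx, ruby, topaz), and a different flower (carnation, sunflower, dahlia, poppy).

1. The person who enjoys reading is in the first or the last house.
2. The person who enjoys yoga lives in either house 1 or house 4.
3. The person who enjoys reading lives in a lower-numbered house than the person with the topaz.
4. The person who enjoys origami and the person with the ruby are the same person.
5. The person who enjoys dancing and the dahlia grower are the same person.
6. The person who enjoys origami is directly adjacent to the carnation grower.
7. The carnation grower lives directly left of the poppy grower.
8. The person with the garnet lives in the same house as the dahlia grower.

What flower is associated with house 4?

Clue 3 places the person who enjoys reading in house 1.
So house 4 gets yoga for hobby.
House 1's gemstone must be onyx (nothing else left).
So house 4 gets topaz for gemstone.
The person who enjoys dancing is narrowed to house 2 or 3; consider each.
Placing it in house 2 leads to a contradiction, so it's in house 3.
By clue 5, the dahlia grower is in house 3.
Clue 8 places the person with the garnet in house 3.
House 2's hobby must be origami (nothing else left).
House 2's gemstone must be ruby (nothing else left).
Clue 6 places the carnation grower in house 1.
Clue 7: the poppy grower is in house 2.
House 4 flower: only sunflower fits.
So: house 1 = reading/onyx/carnation, house 2 = origami/ruby/poppy, house 3 = dancing/garnet/dahlia, house 4 = yoga/topaz/sunflower.

sunflower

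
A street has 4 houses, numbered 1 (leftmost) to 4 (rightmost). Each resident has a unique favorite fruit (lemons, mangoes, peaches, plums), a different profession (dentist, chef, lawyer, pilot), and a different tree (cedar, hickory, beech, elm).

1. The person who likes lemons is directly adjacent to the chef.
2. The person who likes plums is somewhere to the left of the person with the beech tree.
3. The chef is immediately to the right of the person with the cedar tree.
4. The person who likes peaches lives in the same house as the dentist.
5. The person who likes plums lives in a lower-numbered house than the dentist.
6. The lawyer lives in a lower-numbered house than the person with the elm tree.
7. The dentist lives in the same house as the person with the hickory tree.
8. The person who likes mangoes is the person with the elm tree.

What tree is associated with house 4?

So house 1 gets cedar for tree.
By clue 3, the chef is in house 2.
The person who likes lemons is narrowed to house 1 or 3; consider each.
Placing it in house 1 leads to a contradiction, so it's in house 3.
House 1 favorite fruit: only plums fits.
That leaves mangoes as the favorite fruit for house 2.
House 4's favorite fruit must be peaches (nothing else left).
Clue 4 places the dentist in house 4.
By clue 7, the person with the hickory tree is in house 4.
Clue 8 places the person with the elm tree in house 2.
House 3 tree: only beech fits.
Clue 6: the lawyer is in house 1.
So house 3 gets pilot for profession.
So: house 1 = plums/lawyer/cedar, house 2 = mangoes/chef/elm, house 3 = lemons/pilot/beech, house 4 = peaches/dentist/hickory.

hickory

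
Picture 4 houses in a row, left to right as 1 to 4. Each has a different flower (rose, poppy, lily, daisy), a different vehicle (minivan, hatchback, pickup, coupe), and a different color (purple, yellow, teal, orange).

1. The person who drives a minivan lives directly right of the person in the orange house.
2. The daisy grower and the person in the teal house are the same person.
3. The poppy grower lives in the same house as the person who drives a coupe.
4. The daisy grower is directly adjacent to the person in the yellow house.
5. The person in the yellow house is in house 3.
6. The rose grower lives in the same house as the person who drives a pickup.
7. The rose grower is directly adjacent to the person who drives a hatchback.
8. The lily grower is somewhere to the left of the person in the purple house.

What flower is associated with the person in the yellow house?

By clue 5, the person in the yellow house is in house 3.
House 1 color: only orange fits.
By clue 1, the person who drives a minivan is in house 2.
So house 1 gets coupe for vehicle.
The poppy grower is in house 1 (clue 3).
Clue 8 places the person in the purple house in house 4.
That leaves teal as the color for house 2.
From clue 2, the daisy grower must be in house 2.
House 4 flower: only rose fits.
The person who drives a pickup is in house 4 (clue 6).
The person who drives a hatchback is in house 3 (clue 7).
That leaves lily as the flower for house 3.
So: house 1 = poppy/coupe/orange, house 2 = daisy/minivan/teal, house 3 = lily/hatchback/yellow, house 4 = rose/pickup/purple.

lily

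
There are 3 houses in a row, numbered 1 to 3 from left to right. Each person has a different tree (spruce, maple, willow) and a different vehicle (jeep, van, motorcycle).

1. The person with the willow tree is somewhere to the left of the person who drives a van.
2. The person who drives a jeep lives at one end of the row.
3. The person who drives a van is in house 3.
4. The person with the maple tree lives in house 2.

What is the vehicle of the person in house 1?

jeep

The person who drives a van is in house 3 (clue 3).
By clue 4, the person with the maple tree is in house 2.
That leaves willow as the tree for house 1.
House 3 tree: only spruce fits.
House 2 vehicle: only motorcycle fits.
So house 1 gets jeep for vehicle.
So: house 1 = willow/jeep, house 2 = maple/motorcycle, house 3 = spruce/van.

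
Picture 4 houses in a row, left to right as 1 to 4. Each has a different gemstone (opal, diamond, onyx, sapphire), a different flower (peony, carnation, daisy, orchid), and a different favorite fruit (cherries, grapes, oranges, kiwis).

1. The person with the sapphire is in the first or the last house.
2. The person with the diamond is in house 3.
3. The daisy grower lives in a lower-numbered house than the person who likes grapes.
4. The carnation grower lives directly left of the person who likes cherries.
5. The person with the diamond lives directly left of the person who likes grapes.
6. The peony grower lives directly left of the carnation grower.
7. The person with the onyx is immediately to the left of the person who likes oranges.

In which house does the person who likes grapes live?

4

By clue 2, the person with the diamond is in house 3.
By clue 5, the person who likes grapes is in house 4.
The only flower still possible for house 4 is orchid.
So house 1 gets kiwis for favorite fruit.
From clue 4, the carnation grower must be in house 2.
From clue 4, the person who likes cherries must be in house 3.
By clue 6, the peony grower is in house 1.
That leaves daisy as the flower for house 3.
That leaves oranges as the favorite fruit for house 2.
From clue 7, the person with the onyx must be in house 1.
The only gemstone still possible for house 2 is opal.
That leaves sapphire as the gemstone for house 4.
So: house 1 = onyx/peony/kiwis, house 2 = opal/carnation/oranges, house 3 = diamond/daisy/cherries, house 4 = sapphire/orchid/grapes.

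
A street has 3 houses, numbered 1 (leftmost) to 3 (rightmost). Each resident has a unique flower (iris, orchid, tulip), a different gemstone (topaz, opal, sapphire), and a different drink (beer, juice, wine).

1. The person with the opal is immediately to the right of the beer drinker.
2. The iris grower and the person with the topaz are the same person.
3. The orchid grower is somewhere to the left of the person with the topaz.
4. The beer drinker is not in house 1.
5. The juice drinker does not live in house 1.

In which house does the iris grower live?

Clue 4 places the beer drinker in house 2.
House 1 gemstone: only sapphire fits.
That leaves wine as the drink for house 1.
House 3's drink must be juice (nothing else left).
The person with the opal is in house 3 (clue 1).
So house 2 gets topaz for gemstone.
From clue 2, the iris grower must be in house 2.
Clue 3: the orchid grower is in house 1.
That leaves tulip as the flower for house 3.
So: house 1 = orchid/sapphire/wine, house 2 = iris/topaz/beer, house 3 = tulip/opal/juice.

2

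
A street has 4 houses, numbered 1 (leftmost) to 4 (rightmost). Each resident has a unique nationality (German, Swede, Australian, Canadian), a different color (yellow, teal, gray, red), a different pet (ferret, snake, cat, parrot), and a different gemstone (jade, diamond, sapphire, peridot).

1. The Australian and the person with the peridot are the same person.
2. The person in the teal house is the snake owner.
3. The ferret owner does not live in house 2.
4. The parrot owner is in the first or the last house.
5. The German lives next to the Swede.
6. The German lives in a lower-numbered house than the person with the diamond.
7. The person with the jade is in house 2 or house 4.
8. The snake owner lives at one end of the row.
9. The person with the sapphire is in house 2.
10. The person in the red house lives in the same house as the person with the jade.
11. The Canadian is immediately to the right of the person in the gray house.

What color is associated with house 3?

gray

The person with the sapphire is in house 2 (clue 9).
That leaves cat as the pet for house 2.
The only pet still possible for house 3 is ferret.
The only gemstone still possible for house 1 is peridot.
That leaves diamond as the gemstone for house 3.
The only gemstone still possible for house 4 is jade.
The Australian is in house 1 (clue 1).
Clue 10 places the person in the red house in house 4.
Clue 2: the snake owner is in house 1.
Clue 5: the Swede is in house 3.
That leaves German as the nationality for house 2.
House 4 nationality: only Canadian fits.
That leaves teal as the color for house 1.
House 4 pet: only parrot fits.
Clue 11 places the person in the gray house in house 3.
House 2's color must be yellow (nothing else left).
So: house 1 = Australian/teal/snake/peridot, house 2 = German/yellow/cat/sapphire, house 3 = Swede/gray/ferret/diamond, house 4 = Canadian/red/parrot/jade.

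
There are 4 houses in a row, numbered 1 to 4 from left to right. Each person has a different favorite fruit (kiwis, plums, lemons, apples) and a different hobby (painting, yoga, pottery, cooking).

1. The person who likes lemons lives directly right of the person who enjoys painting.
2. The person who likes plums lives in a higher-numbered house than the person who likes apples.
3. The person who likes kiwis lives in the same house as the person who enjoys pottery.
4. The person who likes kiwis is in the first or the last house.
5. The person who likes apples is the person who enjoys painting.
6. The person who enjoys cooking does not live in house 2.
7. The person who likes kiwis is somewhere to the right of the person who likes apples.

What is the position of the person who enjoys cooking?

3

Clue 7 places the person who likes kiwis in house 4.
The only favorite fruit still possible for house 1 is apples.
From clue 3, the person who enjoys pottery must be in house 4.
Clue 5: the person who enjoys painting is in house 1.
That leaves yoga as the hobby for house 2.
House 3 hobby: only cooking fits.
Clue 1 places the person who likes lemons in house 2.
The only favorite fruit still possible for house 3 is plums.
So: house 1 = apples/painting, house 2 = lemons/yoga, house 3 = plums/cooking, house 4 = kiwis/pottery.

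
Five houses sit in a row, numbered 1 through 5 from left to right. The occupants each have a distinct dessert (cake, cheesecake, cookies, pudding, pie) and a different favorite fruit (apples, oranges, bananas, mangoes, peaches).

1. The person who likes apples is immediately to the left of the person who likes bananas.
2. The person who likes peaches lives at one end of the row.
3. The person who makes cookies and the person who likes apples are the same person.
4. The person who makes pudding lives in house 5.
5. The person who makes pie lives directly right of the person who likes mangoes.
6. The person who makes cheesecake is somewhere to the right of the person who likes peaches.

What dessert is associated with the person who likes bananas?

pudding

Clue 4: the person who makes pudding is in house 5.
Clue 6: the person who likes peaches is in house 1.
House 1 dessert: only cake fits.
The person who makes pie is narrowed to house 3 or 4; consider each.
Placing it in house 4 leads to a contradiction, so it's in house 3.
Clue 5: the person who likes mangoes is in house 2.
The person who makes cookies is in house 4 (clue 3).
Clue 3 places the person who likes apples in house 4.
The only dessert still possible for house 2 is cheesecake.
House 3 favorite fruit: only oranges fits.
So house 5 gets bananas for favorite fruit.
So: house 1 = cake/peaches, house 2 = cheesecake/mangoes, house 3 = pie/oranges, house 4 = cookies/apples, house 5 = pudding/bananas.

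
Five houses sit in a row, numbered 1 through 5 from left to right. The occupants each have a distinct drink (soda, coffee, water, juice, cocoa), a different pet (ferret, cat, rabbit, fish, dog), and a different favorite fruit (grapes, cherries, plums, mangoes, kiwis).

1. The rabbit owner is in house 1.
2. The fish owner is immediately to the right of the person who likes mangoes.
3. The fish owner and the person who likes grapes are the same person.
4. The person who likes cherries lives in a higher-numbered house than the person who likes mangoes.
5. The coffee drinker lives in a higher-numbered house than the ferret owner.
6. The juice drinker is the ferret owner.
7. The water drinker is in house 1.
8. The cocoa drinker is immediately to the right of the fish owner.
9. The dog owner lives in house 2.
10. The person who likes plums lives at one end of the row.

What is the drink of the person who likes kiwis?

soda

The rabbit owner is in house 1 (clue 1).
By clue 7, the water drinker is in house 1.
Clue 9: the dog owner is in house 2.
The only pet still possible for house 5 is cat.
That leaves soda as the drink for house 2.
So house 3 gets juice for drink.
By clue 6, the ferret owner is in house 3.
That leaves fish as the pet for house 4.
Clue 2: the person who likes mangoes is in house 3.
Clue 3 places the person who likes grapes in house 4.
Clue 8: the cocoa drinker is in house 5.
So house 4 gets coffee for drink.
House 1's favorite fruit must be plums (nothing else left).
House 2 favorite fruit: only kiwis fits.
So house 5 gets cherries for favorite fruit.
So: house 1 = water/rabbit/plums, house 2 = soda/dog/kiwis, house 3 = juice/ferret/mangoes, house 4 = coffee/fish/grapes, house 5 = cocoa/cat/cherries.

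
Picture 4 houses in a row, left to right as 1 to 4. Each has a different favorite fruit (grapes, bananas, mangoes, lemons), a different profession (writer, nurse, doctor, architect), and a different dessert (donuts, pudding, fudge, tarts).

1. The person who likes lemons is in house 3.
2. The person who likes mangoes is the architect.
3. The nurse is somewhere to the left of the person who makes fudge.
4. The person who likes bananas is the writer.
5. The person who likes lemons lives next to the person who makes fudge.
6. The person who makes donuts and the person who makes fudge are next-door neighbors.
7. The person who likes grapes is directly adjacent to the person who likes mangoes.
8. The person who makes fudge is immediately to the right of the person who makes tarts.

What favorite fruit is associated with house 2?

mangoes

Clue 1 places the person who likes lemons in house 3.
So house 4 gets bananas for favorite fruit.
Clue 4: the writer is in house 4.
The person who likes grapes is narrowed to house 1 or 2; consider each.
Placing it in house 2 leads to a contradiction, so it's in house 1.
By clue 7, the person who likes mangoes is in house 2.
Clue 2 places the architect in house 2.
The doctor is narrowed to house 1 or 3; consider each.
Placing it in house 1 leads to a contradiction, so it's in house 3.
House 1 profession: only nurse fits.
The person who makes donuts is narrowed to house 1 or 3; consider each.
Placing it in house 1 leads to a contradiction, so it's in house 3.
House 1's dessert must be tarts (nothing else left).
From clue 8, the person who makes fudge must be in house 2.
That leaves pudding as the dessert for house 4.
So: house 1 = grapes/nurse/tarts, house 2 = mangoes/architect/fudge, house 3 = lemons/doctor/donuts, house 4 = bananas/writer/pudding.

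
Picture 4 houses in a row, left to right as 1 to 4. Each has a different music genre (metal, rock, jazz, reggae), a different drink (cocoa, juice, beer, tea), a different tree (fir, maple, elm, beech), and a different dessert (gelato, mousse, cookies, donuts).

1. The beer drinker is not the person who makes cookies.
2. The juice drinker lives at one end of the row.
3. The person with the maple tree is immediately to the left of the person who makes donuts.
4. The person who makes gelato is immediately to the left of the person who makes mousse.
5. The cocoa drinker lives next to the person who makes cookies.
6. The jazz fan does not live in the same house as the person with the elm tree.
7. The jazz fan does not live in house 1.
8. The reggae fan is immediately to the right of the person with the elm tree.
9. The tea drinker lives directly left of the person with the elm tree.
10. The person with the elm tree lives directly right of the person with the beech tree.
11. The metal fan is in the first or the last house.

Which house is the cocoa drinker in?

2

House 4 tree: only fir fits.
The metal fan is narrowed to house 1 or 4; consider each.
Placing it in house 4 leads to a contradiction, so it's in house 1.
The reggae fan is narrowed to house 3 or 4; consider each.
Placing it in house 4 leads to a contradiction, so it's in house 3.
By clue 8, the person with the elm tree is in house 2.
The tea drinker is in house 1 (clue 9).
Clue 10 places the person with the beech tree in house 1.
That leaves maple as the tree for house 3.
The person who makes donuts is in house 4 (clue 3).
Clue 6 places the jazz fan in house 4.
House 2 music genre: only rock fits.
That leaves juice as the drink for house 4.
The beer drinker is narrowed to house 2 or 3; consider each.
Placing it in house 2 leads to a contradiction, so it's in house 3.
So house 2 gets cocoa for drink.
House 3 dessert: only mousse fits.
Clue 4 places the person who makes gelato in house 2.
Clue 5 places the person who makes cookies in house 1.
So: house 1 = metal/tea/beech/cookies, house 2 = rock/cocoa/elm/gelato, house 3 = reggae/beer/maple/mousse, house 4 = jazz/juice/fir/donuts.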